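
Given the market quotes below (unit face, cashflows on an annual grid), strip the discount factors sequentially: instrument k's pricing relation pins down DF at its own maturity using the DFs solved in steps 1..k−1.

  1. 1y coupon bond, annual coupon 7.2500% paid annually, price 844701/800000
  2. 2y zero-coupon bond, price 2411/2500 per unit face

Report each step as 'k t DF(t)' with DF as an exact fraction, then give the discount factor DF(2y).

1 1 1969/2000
2 2 2411/2500
DF(2y) = 2411/2500 ≈ 0.964400

step 1 [1y] bond c/1=29/400: DF=(844701/800000 − 29/400·(0))/(1+29/400) = 1969/2000 ≈ 0.984500
step 2 [2y] zero: DF = P = 2411/2500 ≈ 0.964400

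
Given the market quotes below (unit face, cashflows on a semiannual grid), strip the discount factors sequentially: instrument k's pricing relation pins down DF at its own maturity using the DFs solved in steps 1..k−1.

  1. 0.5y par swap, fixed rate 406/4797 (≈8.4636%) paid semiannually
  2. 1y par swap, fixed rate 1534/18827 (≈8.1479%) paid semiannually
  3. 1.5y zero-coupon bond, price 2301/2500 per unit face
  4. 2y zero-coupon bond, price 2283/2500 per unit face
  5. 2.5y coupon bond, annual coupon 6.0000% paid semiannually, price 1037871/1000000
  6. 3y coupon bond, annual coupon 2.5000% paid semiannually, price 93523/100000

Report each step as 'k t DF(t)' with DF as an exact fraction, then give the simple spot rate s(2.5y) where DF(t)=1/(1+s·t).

1 1/2 4797/5000
2 1 9233/10000
3 3/2 2301/2500
4 2 2283/2500
5 5/2 4497/5000
6 3 8667/10000
s(2.5y) = (1/(4497/5000) − 1)/(5/2) = 1006/22485 ≈ 4.4741%

step 1 [0.5y] swap r/2=203/4797: DF=(1 − 203/4797·(0))/(1+203/4797) = 4797/5000 ≈ 0.959400
step 2 [1y] swap r/2=767/18827: DF=(1 − 767/18827·(0.959400))/(1+767/18827) = 9233/10000 ≈ 0.923300
step 3 [1.5y] zero: DF = P = 2301/2500 ≈ 0.920400
step 4 [2y] zero: DF = P = 2283/2500 ≈ 0.913200
step 5 [2.5y] bond c/2=3/100: DF=(1037871/1000000 − 3/100·(0.959400+0.923300+0.920400+0.913200))/(1+3/100) = 4497/5000 ≈ 0.899400
step 6 [3y] bond c/2=1/80: DF=(93523/100000 − 1/80·(0.959400+0.923300+0.920400+0.913200+0.899400))/(1+1/80) = 8667/10000 ≈ 0.866700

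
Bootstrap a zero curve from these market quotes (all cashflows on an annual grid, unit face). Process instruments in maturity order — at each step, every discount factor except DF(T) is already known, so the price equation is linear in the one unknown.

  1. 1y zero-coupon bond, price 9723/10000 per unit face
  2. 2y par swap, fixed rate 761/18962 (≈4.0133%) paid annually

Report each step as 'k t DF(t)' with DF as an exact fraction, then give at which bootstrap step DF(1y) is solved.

step 1 [1y] zero: DF = P = 9723/10000 ≈ 0.972300
step 2 [2y] swap r/1=761/18962: DF=(1 − 761/18962·(0.972300))/(1+761/18962) = 9239/10000 ≈ 0.923900

1 1 9723/10000
2 2 9239/10000
DF(1y) is solved at step 1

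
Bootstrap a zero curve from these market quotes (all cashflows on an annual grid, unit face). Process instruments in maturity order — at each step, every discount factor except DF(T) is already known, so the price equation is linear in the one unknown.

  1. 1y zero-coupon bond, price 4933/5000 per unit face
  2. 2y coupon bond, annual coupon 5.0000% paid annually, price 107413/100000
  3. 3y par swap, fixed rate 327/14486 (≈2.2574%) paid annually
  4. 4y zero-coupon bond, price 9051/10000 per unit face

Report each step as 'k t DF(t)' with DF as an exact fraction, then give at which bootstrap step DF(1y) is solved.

1 1 4933/5000
2 2 122/125
3 3 4673/5000
4 4 9051/10000
DF(1y) is solved at step 1

step 1 [1y] zero: DF = P = 4933/5000 ≈ 0.986600
step 2 [2y] bond c/1=1/20: DF=(107413/100000 − 1/20·(0.986600))/(1+1/20) = 122/125 ≈ 0.976000
step 3 [3y] swap r/1=327/14486: DF=(1 − 327/14486·(0.986600+0.976000))/(1+327/14486) = 4673/5000 ≈ 0.934600
step 4 [4y] zero: DF = P = 9051/10000 ≈ 0.905100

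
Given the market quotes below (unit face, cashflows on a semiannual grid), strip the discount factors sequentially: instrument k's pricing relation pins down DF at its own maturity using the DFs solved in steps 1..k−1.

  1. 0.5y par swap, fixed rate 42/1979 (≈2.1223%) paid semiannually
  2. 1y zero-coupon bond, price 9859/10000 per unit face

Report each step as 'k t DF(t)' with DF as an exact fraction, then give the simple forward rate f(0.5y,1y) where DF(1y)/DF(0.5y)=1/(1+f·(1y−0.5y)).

step 1 [0.5y] swap r/2=21/1979: DF=(1 − 21/1979·(0))/(1+21/1979) = 1979/2000 ≈ 0.989500
step 2 [1y] zero: DF = P = 9859/10000 ≈ 0.985900

1 1/2 1979/2000
2 1 9859/10000
f(0.5y,1y) = ((1979/2000)/(9859/10000) − 1)/(1/2) = 72/9859 ≈ 0.7303%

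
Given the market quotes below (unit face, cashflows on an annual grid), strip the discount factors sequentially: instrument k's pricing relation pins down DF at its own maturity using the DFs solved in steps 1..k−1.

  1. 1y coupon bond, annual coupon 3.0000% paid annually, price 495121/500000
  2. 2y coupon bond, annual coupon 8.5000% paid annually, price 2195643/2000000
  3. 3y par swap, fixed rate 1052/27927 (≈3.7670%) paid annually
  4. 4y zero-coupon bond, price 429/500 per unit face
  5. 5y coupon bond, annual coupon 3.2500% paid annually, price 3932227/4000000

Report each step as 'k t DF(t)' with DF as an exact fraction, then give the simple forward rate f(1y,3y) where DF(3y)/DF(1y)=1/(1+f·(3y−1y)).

1 1 4807/5000
2 2 1873/2000
3 3 2237/2500
4 4 429/500
5 5 2093/2500
f(1y,3y) = ((4807/5000)/(2237/2500) − 1)/(2) = 333/8948 ≈ 3.7215%

step 1 [1y] bond c/1=3/100: DF=(495121/500000 − 3/100·(0))/(1+3/100) = 4807/5000 ≈ 0.961400
step 2 [2y] bond c/1=17/200: DF=(2195643/2000000 − 17/200·(0.961400))/(1+17/200) = 1873/2000 ≈ 0.936500
step 3 [3y] swap r/1=1052/27927: DF=(1 − 1052/27927·(0.961400+0.936500))/(1+1052/27927) = 2237/2500 ≈ 0.894800
step 4 [4y] zero: DF = P = 429/500 ≈ 0.858000
step 5 [5y] bond c/1=13/400: DF=(3932227/4000000 − 13/400·(0.961400+0.936500+0.894800+0.858000))/(1+13/400) = 2093/2500 ≈ 0.837200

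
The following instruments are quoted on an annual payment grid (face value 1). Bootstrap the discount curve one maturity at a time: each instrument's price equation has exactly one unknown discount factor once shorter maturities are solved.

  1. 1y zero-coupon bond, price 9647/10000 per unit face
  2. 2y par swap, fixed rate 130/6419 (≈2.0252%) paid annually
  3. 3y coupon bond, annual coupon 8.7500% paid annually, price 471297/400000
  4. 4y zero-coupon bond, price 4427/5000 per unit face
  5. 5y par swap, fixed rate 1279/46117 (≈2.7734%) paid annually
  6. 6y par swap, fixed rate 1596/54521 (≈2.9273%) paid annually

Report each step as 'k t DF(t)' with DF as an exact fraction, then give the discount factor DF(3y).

1 1 9647/10000
2 2 961/1000
3 3 1857/2000
4 4 4427/5000
5 5 8721/10000
6 6 2101/2500
DF(3y) = 1857/2000 ≈ 0.928500

step 1 [1y] zero: DF = P = 9647/10000 ≈ 0.964700
step 2 [2y] swap r/1=130/6419: DF=(1 − 130/6419·(0.964700))/(1+130/6419) = 961/1000 ≈ 0.961000
step 3 [3y] bond c/1=7/80: DF=(471297/400000 − 7/80·(0.964700+0.961000))/(1+7/80) = 1857/2000 ≈ 0.928500
step 4 [4y] zero: DF = P = 4427/5000 ≈ 0.885400
step 5 [5y] swap r/1=1279/46117: DF=(1 − 1279/46117·(0.964700+0.961000+0.928500+0.885400))/(1+1279/46117) = 8721/10000 ≈ 0.872100
step 6 [6y] swap r/1=1596/54521: DF=(1 − 1596/54521·(0.964700+0.961000+0.928500+0.885400+0.872100))/(1+1596/54521) = 2101/2500 ≈ 0.840400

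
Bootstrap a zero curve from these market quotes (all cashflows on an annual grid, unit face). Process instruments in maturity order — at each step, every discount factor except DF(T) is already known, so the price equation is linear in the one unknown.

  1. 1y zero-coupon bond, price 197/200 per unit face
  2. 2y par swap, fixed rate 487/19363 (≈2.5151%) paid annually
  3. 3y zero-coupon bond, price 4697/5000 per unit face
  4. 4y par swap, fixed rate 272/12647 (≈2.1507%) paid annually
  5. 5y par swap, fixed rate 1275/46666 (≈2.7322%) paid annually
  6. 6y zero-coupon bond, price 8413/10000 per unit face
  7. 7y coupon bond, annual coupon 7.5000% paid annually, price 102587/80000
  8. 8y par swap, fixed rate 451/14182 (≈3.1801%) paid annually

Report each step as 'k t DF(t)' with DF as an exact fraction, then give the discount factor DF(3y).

step 1 [1y] zero: DF = P = 197/200 ≈ 0.985000
step 2 [2y] swap r/1=487/19363: DF=(1 − 487/19363·(0.985000))/(1+487/19363) = 9513/10000 ≈ 0.951300
step 3 [3y] zero: DF = P = 4697/5000 ≈ 0.939400
step 4 [4y] swap r/1=272/12647: DF=(1 − 272/12647·(0.985000+0.951300+0.939400))/(1+272/12647) = 574/625 ≈ 0.918400
step 5 [5y] swap r/1=1275/46666: DF=(1 − 1275/46666·(0.985000+0.951300+0.939400+0.918400))/(1+1275/46666) = 349/400 ≈ 0.872500
step 6 [6y] zero: DF = P = 8413/10000 ≈ 0.841300
step 7 [7y] bond c/1=3/40: DF=(102587/80000 − 3/40·(0.985000+0.951300+0.939400+0.918400+0.872500+0.841300))/(1+3/40) = 4043/5000 ≈ 0.808600
step 8 [8y] swap r/1=451/14182: DF=(1 − 451/14182·(0.985000+0.951300+0.939400+0.918400+0.872500+0.841300+0.808600))/(1+451/14182) = 1549/2000 ≈ 0.774500

1 1 197/200
2 2 9513/10000
3 3 4697/5000
4 4 574/625
5 5 349/400
6 6 8413/10000
7 7 4043/5000
8 8 1549/2000
DF(3y) = 4697/5000 ≈ 0.939400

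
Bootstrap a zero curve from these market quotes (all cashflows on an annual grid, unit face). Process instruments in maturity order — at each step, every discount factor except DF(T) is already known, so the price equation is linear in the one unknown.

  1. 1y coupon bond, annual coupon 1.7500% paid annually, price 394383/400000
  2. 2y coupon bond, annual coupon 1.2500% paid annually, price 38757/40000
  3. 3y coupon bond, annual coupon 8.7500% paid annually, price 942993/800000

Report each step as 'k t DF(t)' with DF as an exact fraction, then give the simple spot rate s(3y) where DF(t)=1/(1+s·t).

step 1 [1y] bond c/1=7/400: DF=(394383/400000 − 7/400·(0))/(1+7/400) = 969/1000 ≈ 0.969000
step 2 [2y] bond c/1=1/80: DF=(38757/40000 − 1/80·(0.969000))/(1+1/80) = 189/200 ≈ 0.945000
step 3 [3y] bond c/1=7/80: DF=(942993/800000 − 7/80·(0.969000+0.945000))/(1+7/80) = 9299/10000 ≈ 0.929900

1 1 969/1000
2 2 189/200
3 3 9299/10000
s(3y) = (1/(9299/10000) − 1)/(3) = 701/27897 ≈ 2.5128%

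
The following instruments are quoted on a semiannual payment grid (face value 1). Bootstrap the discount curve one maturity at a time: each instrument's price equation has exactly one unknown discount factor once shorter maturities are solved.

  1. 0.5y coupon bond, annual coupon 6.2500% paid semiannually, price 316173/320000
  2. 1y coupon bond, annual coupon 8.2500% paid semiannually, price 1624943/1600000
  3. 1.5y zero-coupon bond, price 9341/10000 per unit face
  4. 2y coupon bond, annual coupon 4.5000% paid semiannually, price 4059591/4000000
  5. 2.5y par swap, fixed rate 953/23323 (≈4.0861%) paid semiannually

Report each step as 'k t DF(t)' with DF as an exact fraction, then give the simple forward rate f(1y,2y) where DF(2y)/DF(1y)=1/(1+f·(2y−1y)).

step 1 [0.5y] bond c/2=1/32: DF=(316173/320000 − 1/32·(0))/(1+1/32) = 9581/10000 ≈ 0.958100
step 2 [1y] bond c/2=33/800: DF=(1624943/1600000 − 33/800·(0.958100))/(1+33/800) = 4687/5000 ≈ 0.937400
step 3 [1.5y] zero: DF = P = 9341/10000 ≈ 0.934100
step 4 [2y] bond c/2=9/400: DF=(4059591/4000000 − 9/400·(0.958100+0.937400+0.934100))/(1+9/400) = 9303/10000 ≈ 0.930300
step 5 [2.5y] swap r/2=953/46646: DF=(1 − 953/46646·(0.958100+0.937400+0.934100+0.930300))/(1+953/46646) = 9047/10000 ≈ 0.904700

1 1/2 9581/10000
2 1 4687/5000
3 3/2 9341/10000
4 2 9303/10000
5 5/2 9047/10000
f(1y,2y) = ((4687/5000)/(9303/10000) − 1)/(1) = 71/9303 ≈ 0.7632%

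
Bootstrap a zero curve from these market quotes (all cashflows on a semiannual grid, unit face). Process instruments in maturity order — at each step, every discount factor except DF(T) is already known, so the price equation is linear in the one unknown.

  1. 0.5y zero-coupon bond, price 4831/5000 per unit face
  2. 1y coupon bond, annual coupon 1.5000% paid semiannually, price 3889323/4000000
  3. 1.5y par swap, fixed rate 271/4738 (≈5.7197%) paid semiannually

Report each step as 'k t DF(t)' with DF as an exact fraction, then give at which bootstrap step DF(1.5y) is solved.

step 1 [0.5y] zero: DF = P = 4831/5000 ≈ 0.966200
step 2 [1y] bond c/2=3/400: DF=(3889323/4000000 − 3/400·(0.966200))/(1+3/400) = 9579/10000 ≈ 0.957900
step 3 [1.5y] swap r/2=271/9476: DF=(1 − 271/9476·(0.966200+0.957900))/(1+271/9476) = 9187/10000 ≈ 0.918700

1 1/2 4831/5000
2 1 9579/10000
3 3/2 9187/10000
DF(1.5y) is solved at step 3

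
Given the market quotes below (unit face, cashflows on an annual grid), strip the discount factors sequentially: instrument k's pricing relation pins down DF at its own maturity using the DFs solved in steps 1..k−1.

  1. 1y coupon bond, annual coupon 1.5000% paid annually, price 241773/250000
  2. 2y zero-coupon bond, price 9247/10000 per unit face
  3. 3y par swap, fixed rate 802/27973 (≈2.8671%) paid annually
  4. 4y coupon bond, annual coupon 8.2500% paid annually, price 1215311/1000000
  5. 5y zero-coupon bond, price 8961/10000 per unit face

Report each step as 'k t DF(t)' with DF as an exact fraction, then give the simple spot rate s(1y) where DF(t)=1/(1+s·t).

step 1 [1y] bond c/1=3/200: DF=(241773/250000 − 3/200·(0))/(1+3/200) = 1191/1250 ≈ 0.952800
step 2 [2y] zero: DF = P = 9247/10000 ≈ 0.924700
step 3 [3y] swap r/1=802/27973: DF=(1 − 802/27973·(0.952800+0.924700))/(1+802/27973) = 4599/5000 ≈ 0.919800
step 4 [4y] bond c/1=33/400: DF=(1215311/1000000 − 33/400·(0.952800+0.924700+0.919800))/(1+33/400) = 1819/2000 ≈ 0.909500
step 5 [5y] zero: DF = P = 8961/10000 ≈ 0.896100

1 1 1191/1250
2 2 9247/10000
3 3 4599/5000
4 4 1819/2000
5 5 8961/10000
s(1y) = (1/(1191/1250) − 1)/(1) = 59/1191 ≈ 4.9538%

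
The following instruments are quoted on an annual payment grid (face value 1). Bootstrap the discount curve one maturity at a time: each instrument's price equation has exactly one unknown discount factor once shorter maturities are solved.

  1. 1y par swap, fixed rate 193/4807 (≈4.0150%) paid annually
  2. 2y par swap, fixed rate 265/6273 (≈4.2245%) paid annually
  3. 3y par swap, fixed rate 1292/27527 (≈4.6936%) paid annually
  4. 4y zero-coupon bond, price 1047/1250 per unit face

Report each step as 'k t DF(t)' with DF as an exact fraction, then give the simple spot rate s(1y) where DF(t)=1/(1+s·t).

1 1 4807/5000
2 2 1841/2000
3 3 2177/2500
4 4 1047/1250
s(1y) = (1/(4807/5000) − 1)/(1) = 193/4807 ≈ 4.0150%

step 1 [1y] swap r/1=193/4807: DF=(1 − 193/4807·(0))/(1+193/4807) = 4807/5000 ≈ 0.961400
step 2 [2y] swap r/1=265/6273: DF=(1 − 265/6273·(0.961400))/(1+265/6273) = 1841/2000 ≈ 0.920500
step 3 [3y] swap r/1=1292/27527: DF=(1 − 1292/27527·(0.961400+0.920500))/(1+1292/27527) = 2177/2500 ≈ 0.870800
step 4 [4y] zero: DF = P = 1047/1250 ≈ 0.837600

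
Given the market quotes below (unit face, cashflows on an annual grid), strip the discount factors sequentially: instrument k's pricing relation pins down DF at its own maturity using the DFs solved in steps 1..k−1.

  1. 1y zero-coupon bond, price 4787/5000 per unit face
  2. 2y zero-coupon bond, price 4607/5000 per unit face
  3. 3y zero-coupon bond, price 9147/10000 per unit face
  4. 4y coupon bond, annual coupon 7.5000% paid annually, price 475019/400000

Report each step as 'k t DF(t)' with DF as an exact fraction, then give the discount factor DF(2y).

step 1 [1y] zero: DF = P = 4787/5000 ≈ 0.957400
step 2 [2y] zero: DF = P = 4607/5000 ≈ 0.921400
step 3 [3y] zero: DF = P = 9147/10000 ≈ 0.914700
step 4 [4y] bond c/1=3/40: DF=(475019/400000 − 3/40·(0.957400+0.921400+0.914700))/(1+3/40) = 4549/5000 ≈ 0.909800

1 1 4787/5000
2 2 4607/5000
3 3 9147/10000
4 4 4549/5000
DF(2y) = 4607/5000 ≈ 0.921400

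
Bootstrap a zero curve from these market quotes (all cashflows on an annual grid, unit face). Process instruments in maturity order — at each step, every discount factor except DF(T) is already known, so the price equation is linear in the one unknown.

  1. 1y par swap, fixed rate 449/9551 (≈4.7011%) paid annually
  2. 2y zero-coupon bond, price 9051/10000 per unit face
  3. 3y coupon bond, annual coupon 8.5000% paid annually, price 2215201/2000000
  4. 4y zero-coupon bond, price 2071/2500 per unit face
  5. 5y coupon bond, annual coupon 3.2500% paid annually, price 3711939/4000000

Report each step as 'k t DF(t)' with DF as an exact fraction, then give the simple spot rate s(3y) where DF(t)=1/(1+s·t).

step 1 [1y] swap r/1=449/9551: DF=(1 − 449/9551·(0))/(1+449/9551) = 9551/10000 ≈ 0.955100
step 2 [2y] zero: DF = P = 9051/10000 ≈ 0.905100
step 3 [3y] bond c/1=17/200: DF=(2215201/2000000 − 17/200·(0.955100+0.905100))/(1+17/200) = 8751/10000 ≈ 0.875100
step 4 [4y] zero: DF = P = 2071/2500 ≈ 0.828400
step 5 [5y] bond c/1=13/400: DF=(3711939/4000000 − 13/400·(0.955100+0.905100+0.875100+0.828400))/(1+13/400) = 3933/5000 ≈ 0.786600

1 1 9551/10000
2 2 9051/10000
3 3 8751/10000
4 4 2071/2500
5 5 3933/5000
s(3y) = (1/(8751/10000) − 1)/(3) = 1249/26253 ≈ 4.7576%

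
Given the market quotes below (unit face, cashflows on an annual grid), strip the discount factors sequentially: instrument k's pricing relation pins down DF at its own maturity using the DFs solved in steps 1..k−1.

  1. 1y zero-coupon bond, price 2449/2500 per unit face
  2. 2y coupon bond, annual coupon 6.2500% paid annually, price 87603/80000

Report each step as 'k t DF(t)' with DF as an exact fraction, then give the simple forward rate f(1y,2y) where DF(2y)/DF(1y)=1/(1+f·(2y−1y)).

1 1 2449/2500
2 2 973/1000
f(1y,2y) = ((2449/2500)/(973/1000) − 1)/(1) = 33/4865 ≈ 0.6783%

step 1 [1y] zero: DF = P = 2449/2500 ≈ 0.979600
step 2 [2y] bond c/1=1/16: DF=(87603/80000 − 1/16·(0.979600))/(1+1/16) = 973/1000 ≈ 0.973000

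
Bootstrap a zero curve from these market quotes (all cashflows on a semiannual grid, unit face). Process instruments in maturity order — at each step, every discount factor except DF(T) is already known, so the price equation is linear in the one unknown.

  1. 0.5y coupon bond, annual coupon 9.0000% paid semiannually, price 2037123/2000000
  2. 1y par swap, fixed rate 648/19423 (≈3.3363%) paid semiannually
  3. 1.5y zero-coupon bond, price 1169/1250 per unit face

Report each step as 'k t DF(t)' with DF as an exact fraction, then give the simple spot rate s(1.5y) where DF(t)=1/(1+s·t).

1 1/2 9747/10000
2 1 2419/2500
3 3/2 1169/1250
s(1.5y) = (1/(1169/1250) − 1)/(3/2) = 54/1169 ≈ 4.6193%

step 1 [0.5y] bond c/2=9/200: DF=(2037123/2000000 − 9/200·(0))/(1+9/200) = 9747/10000 ≈ 0.974700
step 2 [1y] swap r/2=324/19423: DF=(1 − 324/19423·(0.974700))/(1+324/19423) = 2419/2500 ≈ 0.967600
step 3 [1.5y] zero: DF = P = 1169/1250 ≈ 0.935200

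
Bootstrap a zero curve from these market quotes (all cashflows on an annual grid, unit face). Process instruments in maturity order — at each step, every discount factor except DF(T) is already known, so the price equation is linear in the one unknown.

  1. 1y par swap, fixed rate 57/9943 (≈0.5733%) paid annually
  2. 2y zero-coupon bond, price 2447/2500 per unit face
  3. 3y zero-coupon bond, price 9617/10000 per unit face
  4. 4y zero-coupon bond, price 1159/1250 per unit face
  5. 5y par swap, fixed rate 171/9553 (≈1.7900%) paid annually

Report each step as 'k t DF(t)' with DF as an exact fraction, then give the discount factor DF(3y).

1 1 9943/10000
2 2 2447/2500
3 3 9617/10000
4 4 1159/1250
5 5 1829/2000
DF(3y) = 9617/10000 ≈ 0.961700

step 1 [1y] swap r/1=57/9943: DF=(1 − 57/9943·(0))/(1+57/9943) = 9943/10000 ≈ 0.994300
step 2 [2y] zero: DF = P = 2447/2500 ≈ 0.978800
step 3 [3y] zero: DF = P = 9617/10000 ≈ 0.961700
step 4 [4y] zero: DF = P = 1159/1250 ≈ 0.927200
step 5 [5y] swap r/1=171/9553: DF=(1 − 171/9553·(0.994300+0.978800+0.961700+0.927200))/(1+171/9553) = 1829/2000 ≈ 0.914500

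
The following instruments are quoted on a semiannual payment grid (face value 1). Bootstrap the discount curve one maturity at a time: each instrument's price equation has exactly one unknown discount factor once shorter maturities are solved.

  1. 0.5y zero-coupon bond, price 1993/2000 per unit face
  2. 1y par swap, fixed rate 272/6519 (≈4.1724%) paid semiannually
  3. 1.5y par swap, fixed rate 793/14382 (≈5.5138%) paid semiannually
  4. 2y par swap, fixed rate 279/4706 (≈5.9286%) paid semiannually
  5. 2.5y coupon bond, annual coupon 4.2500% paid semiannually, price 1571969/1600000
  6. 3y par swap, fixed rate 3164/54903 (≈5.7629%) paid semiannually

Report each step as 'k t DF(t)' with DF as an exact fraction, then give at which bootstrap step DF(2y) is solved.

1 1/2 1993/2000
2 1 1199/1250
3 3/2 9207/10000
4 2 2221/2500
5 5/2 8837/10000
6 3 4209/5000
DF(2y) is solved at step 4

step 1 [0.5y] zero: DF = P = 1993/2000 ≈ 0.996500
step 2 [1y] swap r/2=136/6519: DF=(1 − 136/6519·(0.996500))/(1+136/6519) = 1199/1250 ≈ 0.959200
step 3 [1.5y] swap r/2=793/28764: DF=(1 − 793/28764·(0.996500+0.959200))/(1+793/28764) = 9207/10000 ≈ 0.920700
step 4 [2y] swap r/2=279/9412: DF=(1 − 279/9412·(0.996500+0.959200+0.920700))/(1+279/9412) = 2221/2500 ≈ 0.888400
step 5 [2.5y] bond c/2=17/800: DF=(1571969/1600000 − 17/800·(0.996500+0.959200+0.920700+0.888400))/(1+17/800) = 8837/10000 ≈ 0.883700
step 6 [3y] swap r/2=1582/54903: DF=(1 − 1582/54903·(0.996500+0.959200+0.920700+0.888400+0.883700))/(1+1582/54903) = 4209/5000 ≈ 0.841800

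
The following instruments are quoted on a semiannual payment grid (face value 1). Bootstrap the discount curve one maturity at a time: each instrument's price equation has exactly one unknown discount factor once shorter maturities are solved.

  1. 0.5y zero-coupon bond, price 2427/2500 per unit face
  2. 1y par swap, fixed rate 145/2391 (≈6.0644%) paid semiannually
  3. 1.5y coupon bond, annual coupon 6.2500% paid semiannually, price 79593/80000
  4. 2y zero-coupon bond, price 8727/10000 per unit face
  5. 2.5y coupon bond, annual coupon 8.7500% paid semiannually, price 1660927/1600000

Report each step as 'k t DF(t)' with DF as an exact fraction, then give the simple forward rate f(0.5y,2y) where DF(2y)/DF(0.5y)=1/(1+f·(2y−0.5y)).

1 1/2 2427/2500
2 1 471/500
3 3/2 2267/2500
4 2 8727/10000
5 5/2 4199/5000
f(0.5y,2y) = ((2427/2500)/(8727/10000) − 1)/(3/2) = 218/2909 ≈ 7.4940%

step 1 [0.5y] zero: DF = P = 2427/2500 ≈ 0.970800
step 2 [1y] swap r/2=145/4782: DF=(1 − 145/4782·(0.970800))/(1+145/4782) = 471/500 ≈ 0.942000
step 3 [1.5y] bond c/2=1/32: DF=(79593/80000 − 1/32·(0.970800+0.942000))/(1+1/32) = 2267/2500 ≈ 0.906800
step 4 [2y] zero: DF = P = 8727/10000 ≈ 0.872700
step 5 [2.5y] bond c/2=7/160: DF=(1660927/1600000 − 7/160·(0.970800+0.942000+0.906800+0.872700))/(1+7/160) = 4199/5000 ≈ 0.839800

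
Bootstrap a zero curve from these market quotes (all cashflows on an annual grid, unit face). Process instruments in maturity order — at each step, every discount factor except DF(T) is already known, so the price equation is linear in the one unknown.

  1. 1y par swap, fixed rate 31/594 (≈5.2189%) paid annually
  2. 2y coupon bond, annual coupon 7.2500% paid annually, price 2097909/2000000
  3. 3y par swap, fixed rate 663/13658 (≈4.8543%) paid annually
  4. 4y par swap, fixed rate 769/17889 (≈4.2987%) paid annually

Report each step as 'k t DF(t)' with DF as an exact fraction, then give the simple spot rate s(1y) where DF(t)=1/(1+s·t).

1 1 594/625
2 2 4569/5000
3 3 4337/5000
4 4 4231/5000
s(1y) = (1/(594/625) − 1)/(1) = 31/594 ≈ 5.2189%

step 1 [1y] swap r/1=31/594: DF=(1 − 31/594·(0))/(1+31/594) = 594/625 ≈ 0.950400
step 2 [2y] bond c/1=29/400: DF=(2097909/2000000 − 29/400·(0.950400))/(1+29/400) = 4569/5000 ≈ 0.913800
step 3 [3y] swap r/1=663/13658: DF=(1 − 663/13658·(0.950400+0.913800))/(1+663/13658) = 4337/5000 ≈ 0.867400
step 4 [4y] swap r/1=769/17889: DF=(1 − 769/17889·(0.950400+0.913800+0.867400))/(1+769/17889) = 4231/5000 ≈ 0.846200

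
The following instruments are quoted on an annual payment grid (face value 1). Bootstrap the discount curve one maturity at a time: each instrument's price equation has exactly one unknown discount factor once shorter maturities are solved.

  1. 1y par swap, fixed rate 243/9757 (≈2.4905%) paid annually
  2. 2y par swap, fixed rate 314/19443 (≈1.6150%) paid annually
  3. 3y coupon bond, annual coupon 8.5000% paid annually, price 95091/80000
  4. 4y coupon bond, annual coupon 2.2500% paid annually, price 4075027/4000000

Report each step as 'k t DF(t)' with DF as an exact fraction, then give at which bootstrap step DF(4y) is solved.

step 1 [1y] swap r/1=243/9757: DF=(1 − 243/9757·(0))/(1+243/9757) = 9757/10000 ≈ 0.975700
step 2 [2y] swap r/1=314/19443: DF=(1 − 314/19443·(0.975700))/(1+314/19443) = 4843/5000 ≈ 0.968600
step 3 [3y] bond c/1=17/200: DF=(95091/80000 − 17/200·(0.975700+0.968600))/(1+17/200) = 1179/1250 ≈ 0.943200
step 4 [4y] bond c/1=9/400: DF=(4075027/4000000 − 9/400·(0.975700+0.968600+0.943200))/(1+9/400) = 583/625 ≈ 0.932800

1 1 9757/10000
2 2 4843/5000
3 3 1179/1250
4 4 583/625
DF(4y) is solved at step 4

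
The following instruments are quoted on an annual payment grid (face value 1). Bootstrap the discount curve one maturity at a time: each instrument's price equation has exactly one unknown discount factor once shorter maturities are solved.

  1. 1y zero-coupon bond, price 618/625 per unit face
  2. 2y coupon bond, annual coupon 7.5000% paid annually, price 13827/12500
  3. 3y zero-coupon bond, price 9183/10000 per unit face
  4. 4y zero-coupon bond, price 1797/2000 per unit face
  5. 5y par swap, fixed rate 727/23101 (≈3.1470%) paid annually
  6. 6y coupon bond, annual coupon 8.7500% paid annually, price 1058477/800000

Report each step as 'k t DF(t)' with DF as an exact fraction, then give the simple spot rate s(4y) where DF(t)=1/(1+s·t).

1 1 618/625
2 2 24/25
3 3 9183/10000
4 4 1797/2000
5 5 4273/5000
6 6 8449/10000
s(4y) = (1/(1797/2000) − 1)/(4) = 203/7188 ≈ 2.8242%

step 1 [1y] zero: DF = P = 618/625 ≈ 0.988800
step 2 [2y] bond c/1=3/40: DF=(13827/12500 − 3/40·(0.988800))/(1+3/40) = 24/25 ≈ 0.960000
step 3 [3y] zero: DF = P = 9183/10000 ≈ 0.918300
step 4 [4y] zero: DF = P = 1797/2000 ≈ 0.898500
step 5 [5y] swap r/1=727/23101: DF=(1 − 727/23101·(0.988800+0.960000+0.918300+0.898500))/(1+727/23101) = 4273/5000 ≈ 0.854600
step 6 [6y] bond c/1=7/80: DF=(1058477/800000 − 7/80·(0.988800+0.960000+0.918300+0.898500+0.854600))/(1+7/80) = 8449/10000 ≈ 0.844900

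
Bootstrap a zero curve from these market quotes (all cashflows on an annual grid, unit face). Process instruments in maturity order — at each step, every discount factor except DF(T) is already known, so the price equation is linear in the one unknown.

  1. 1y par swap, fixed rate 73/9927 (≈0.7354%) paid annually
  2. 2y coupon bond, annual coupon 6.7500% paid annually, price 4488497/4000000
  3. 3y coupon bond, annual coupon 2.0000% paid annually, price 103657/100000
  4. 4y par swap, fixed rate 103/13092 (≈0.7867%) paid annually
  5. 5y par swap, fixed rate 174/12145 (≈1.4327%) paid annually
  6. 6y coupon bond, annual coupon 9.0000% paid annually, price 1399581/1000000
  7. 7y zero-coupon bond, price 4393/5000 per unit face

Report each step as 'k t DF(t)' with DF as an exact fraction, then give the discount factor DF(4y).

step 1 [1y] swap r/1=73/9927: DF=(1 − 73/9927·(0))/(1+73/9927) = 9927/10000 ≈ 0.992700
step 2 [2y] bond c/1=27/400: DF=(4488497/4000000 − 27/400·(0.992700))/(1+27/400) = 2471/2500 ≈ 0.988400
step 3 [3y] bond c/1=1/50: DF=(103657/100000 − 1/50·(0.992700+0.988400))/(1+1/50) = 4887/5000 ≈ 0.977400
step 4 [4y] swap r/1=103/13092: DF=(1 − 103/13092·(0.992700+0.988400+0.977400))/(1+103/13092) = 9691/10000 ≈ 0.969100
step 5 [5y] swap r/1=174/12145: DF=(1 − 174/12145·(0.992700+0.988400+0.977400+0.969100))/(1+174/12145) = 1163/1250 ≈ 0.930400
step 6 [6y] bond c/1=9/100: DF=(1399581/1000000 − 9/100·(0.992700+0.988400+0.977400+0.969100+0.930400))/(1+9/100) = 8829/10000 ≈ 0.882900
step 7 [7y] zero: DF = P = 4393/5000 ≈ 0.878600

1 1 9927/10000
2 2 2471/2500
3 3 4887/5000
4 4 9691/10000
5 5 1163/1250
6 6 8829/10000
7 7 4393/5000
DF(4y) = 9691/10000 ≈ 0.969100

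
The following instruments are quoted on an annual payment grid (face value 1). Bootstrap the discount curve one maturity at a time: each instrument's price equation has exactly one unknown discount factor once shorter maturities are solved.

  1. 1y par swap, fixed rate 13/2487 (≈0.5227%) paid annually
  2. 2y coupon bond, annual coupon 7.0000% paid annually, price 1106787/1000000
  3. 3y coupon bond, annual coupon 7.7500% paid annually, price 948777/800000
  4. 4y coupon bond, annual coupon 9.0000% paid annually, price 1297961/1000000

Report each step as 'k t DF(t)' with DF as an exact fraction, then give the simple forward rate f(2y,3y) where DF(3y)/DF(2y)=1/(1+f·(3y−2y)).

step 1 [1y] swap r/1=13/2487: DF=(1 − 13/2487·(0))/(1+13/2487) = 2487/2500 ≈ 0.994800
step 2 [2y] bond c/1=7/100: DF=(1106787/1000000 − 7/100·(0.994800))/(1+7/100) = 9693/10000 ≈ 0.969300
step 3 [3y] bond c/1=31/400: DF=(948777/800000 − 31/400·(0.994800+0.969300))/(1+31/400) = 4797/5000 ≈ 0.959400
step 4 [4y] bond c/1=9/100: DF=(1297961/1000000 − 9/100·(0.994800+0.969300+0.959400))/(1+9/100) = 4747/5000 ≈ 0.949400

1 1 2487/2500
2 2 9693/10000
3 3 4797/5000
4 4 4747/5000
f(2y,3y) = ((9693/10000)/(4797/5000) − 1)/(1) = 11/1066 ≈ 1.0319%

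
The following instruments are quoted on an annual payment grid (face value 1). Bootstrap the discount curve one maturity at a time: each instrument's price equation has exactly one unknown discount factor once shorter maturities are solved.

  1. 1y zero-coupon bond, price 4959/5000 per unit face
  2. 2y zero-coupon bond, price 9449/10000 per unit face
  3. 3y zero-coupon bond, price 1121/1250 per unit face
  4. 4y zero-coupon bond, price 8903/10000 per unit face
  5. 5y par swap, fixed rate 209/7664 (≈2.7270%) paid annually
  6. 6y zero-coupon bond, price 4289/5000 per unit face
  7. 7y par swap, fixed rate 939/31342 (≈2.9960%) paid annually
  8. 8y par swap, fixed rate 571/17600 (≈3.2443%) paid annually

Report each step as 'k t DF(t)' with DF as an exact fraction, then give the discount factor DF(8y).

1 1 4959/5000
2 2 9449/10000
3 3 1121/1250
4 4 8903/10000
5 5 4373/5000
6 6 4289/5000
7 7 4061/5000
8 8 1929/2500
DF(8y) = 1929/2500 ≈ 0.771600

step 1 [1y] zero: DF = P = 4959/5000 ≈ 0.991800
step 2 [2y] zero: DF = P = 9449/10000 ≈ 0.944900
step 3 [3y] zero: DF = P = 1121/1250 ≈ 0.896800
step 4 [4y] zero: DF = P = 8903/10000 ≈ 0.890300
step 5 [5y] swap r/1=209/7664: DF=(1 − 209/7664·(0.991800+0.944900+0.896800+0.890300))/(1+209/7664) = 4373/5000 ≈ 0.874600
step 6 [6y] zero: DF = P = 4289/5000 ≈ 0.857800
step 7 [7y] swap r/1=939/31342: DF=(1 − 939/31342·(0.991800+0.944900+0.896800+0.890300+0.874600+0.857800))/(1+939/31342) = 4061/5000 ≈ 0.812200
step 8 [8y] swap r/1=571/17600: DF=(1 − 571/17600·(0.991800+0.944900+0.896800+0.890300+0.874600+0.857800+0.812200))/(1+571/17600) = 1929/2500 ≈ 0.771600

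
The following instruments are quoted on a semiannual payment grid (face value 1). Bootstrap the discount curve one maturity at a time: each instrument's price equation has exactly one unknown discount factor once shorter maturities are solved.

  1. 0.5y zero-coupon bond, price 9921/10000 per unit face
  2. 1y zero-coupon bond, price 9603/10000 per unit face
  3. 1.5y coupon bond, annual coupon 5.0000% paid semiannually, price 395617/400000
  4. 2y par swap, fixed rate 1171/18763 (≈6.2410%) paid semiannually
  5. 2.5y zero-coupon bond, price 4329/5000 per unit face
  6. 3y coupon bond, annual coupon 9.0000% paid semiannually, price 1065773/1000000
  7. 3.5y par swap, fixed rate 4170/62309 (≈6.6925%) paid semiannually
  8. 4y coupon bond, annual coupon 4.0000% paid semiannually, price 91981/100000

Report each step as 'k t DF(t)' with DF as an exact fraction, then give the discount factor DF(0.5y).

1 1/2 9921/10000
2 1 9603/10000
3 3/2 9173/10000
4 2 8829/10000
5 5/2 4329/5000
6 3 821/1000
7 7/2 1583/2000
8 4 1949/2500
DF(0.5y) = 9921/10000 ≈ 0.992100

step 1 [0.5y] zero: DF = P = 9921/10000 ≈ 0.992100
step 2 [1y] zero: DF = P = 9603/10000 ≈ 0.960300
step 3 [1.5y] bond c/2=1/40: DF=(395617/400000 − 1/40·(0.992100+0.960300))/(1+1/40) = 9173/10000 ≈ 0.917300
step 4 [2y] swap r/2=1171/37526: DF=(1 − 1171/37526·(0.992100+0.960300+0.917300))/(1+1171/37526) = 8829/10000 ≈ 0.882900
step 5 [2.5y] zero: DF = P = 4329/5000 ≈ 0.865800
step 6 [3y] bond c/2=9/200: DF=(1065773/1000000 − 9/200·(0.992100+0.960300+0.917300+0.882900+0.865800))/(1+9/200) = 821/1000 ≈ 0.821000
step 7 [3.5y] swap r/2=2085/62309: DF=(1 − 2085/62309·(0.992100+0.960300+0.917300+0.882900+0.865800+0.821000))/(1+2085/62309) = 1583/2000 ≈ 0.791500
step 8 [4y] bond c/2=1/50: DF=(91981/100000 − 1/50·(0.992100+0.960300+0.917300+0.882900+0.865800+0.821000+0.791500))/(1+1/50) = 1949/2500 ≈ 0.779600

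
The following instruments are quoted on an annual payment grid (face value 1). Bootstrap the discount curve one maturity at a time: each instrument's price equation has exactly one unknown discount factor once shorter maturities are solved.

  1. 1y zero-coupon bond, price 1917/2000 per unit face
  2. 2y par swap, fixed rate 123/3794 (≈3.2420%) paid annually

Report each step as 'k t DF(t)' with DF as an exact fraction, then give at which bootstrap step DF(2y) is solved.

1 1 1917/2000
2 2 1877/2000
DF(2y) is solved at step 2

step 1 [1y] zero: DF = P = 1917/2000 ≈ 0.958500
step 2 [2y] swap r/1=123/3794: DF=(1 − 123/3794·(0.958500))/(1+123/3794) = 1877/2000 ≈ 0.938500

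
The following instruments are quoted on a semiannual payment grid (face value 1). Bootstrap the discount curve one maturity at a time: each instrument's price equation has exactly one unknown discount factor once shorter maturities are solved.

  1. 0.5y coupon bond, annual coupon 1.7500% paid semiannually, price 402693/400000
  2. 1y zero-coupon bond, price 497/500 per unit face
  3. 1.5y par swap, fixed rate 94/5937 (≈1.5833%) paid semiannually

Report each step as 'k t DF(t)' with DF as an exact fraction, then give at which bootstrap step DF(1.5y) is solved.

1 1/2 499/500
2 1 497/500
3 3/2 1953/2000
DF(1.5y) is solved at step 3

step 1 [0.5y] bond c/2=7/800: DF=(402693/400000 − 7/800·(0))/(1+7/800) = 499/500 ≈ 0.998000
step 2 [1y] zero: DF = P = 497/500 ≈ 0.994000
step 3 [1.5y] swap r/2=47/5937: DF=(1 − 47/5937·(0.998000+0.994000))/(1+47/5937) = 1953/2000 ≈ 0.976500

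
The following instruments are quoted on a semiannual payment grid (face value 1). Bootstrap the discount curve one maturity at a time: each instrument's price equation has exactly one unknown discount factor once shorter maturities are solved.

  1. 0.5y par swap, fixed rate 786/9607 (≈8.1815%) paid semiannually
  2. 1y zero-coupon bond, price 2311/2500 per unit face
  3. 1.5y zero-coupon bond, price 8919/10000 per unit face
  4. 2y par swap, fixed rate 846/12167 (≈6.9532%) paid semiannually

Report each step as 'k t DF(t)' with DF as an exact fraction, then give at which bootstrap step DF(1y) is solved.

step 1 [0.5y] swap r/2=393/9607: DF=(1 − 393/9607·(0))/(1+393/9607) = 9607/10000 ≈ 0.960700
step 2 [1y] zero: DF = P = 2311/2500 ≈ 0.924400
step 3 [1.5y] zero: DF = P = 8919/10000 ≈ 0.891900
step 4 [2y] swap r/2=423/12167: DF=(1 − 423/12167·(0.960700+0.924400+0.891900))/(1+423/12167) = 8731/10000 ≈ 0.873100

1 1/2 9607/10000
2 1 2311/2500
3 3/2 8919/10000
4 2 8731/10000
DF(1y) is solved at step 2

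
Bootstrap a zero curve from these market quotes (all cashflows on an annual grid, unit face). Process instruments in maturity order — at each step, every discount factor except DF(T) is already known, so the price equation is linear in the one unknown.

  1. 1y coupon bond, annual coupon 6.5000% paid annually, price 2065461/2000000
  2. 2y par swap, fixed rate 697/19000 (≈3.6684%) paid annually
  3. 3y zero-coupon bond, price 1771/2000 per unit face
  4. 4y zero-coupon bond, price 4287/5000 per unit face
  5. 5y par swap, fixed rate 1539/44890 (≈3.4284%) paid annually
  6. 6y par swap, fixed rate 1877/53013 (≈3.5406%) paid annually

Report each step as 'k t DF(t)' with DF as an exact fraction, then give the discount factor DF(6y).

1 1 9697/10000
2 2 9303/10000
3 3 1771/2000
4 4 4287/5000
5 5 8461/10000
6 6 8123/10000
DF(6y) = 8123/10000 ≈ 0.812300

step 1 [1y] bond c/1=13/200: DF=(2065461/2000000 − 13/200·(0))/(1+13/200) = 9697/10000 ≈ 0.969700
step 2 [2y] swap r/1=697/19000: DF=(1 − 697/19000·(0.969700))/(1+697/19000) = 9303/10000 ≈ 0.930300
step 3 [3y] zero: DF = P = 1771/2000 ≈ 0.885500
step 4 [4y] zero: DF = P = 4287/5000 ≈ 0.857400
step 5 [5y] swap r/1=1539/44890: DF=(1 − 1539/44890·(0.969700+0.930300+0.885500+0.857400))/(1+1539/44890) = 8461/10000 ≈ 0.846100
step 6 [6y] swap r/1=1877/53013: DF=(1 − 1877/53013·(0.969700+0.930300+0.885500+0.857400+0.846100))/(1+1877/53013) = 8123/10000 ≈ 0.812300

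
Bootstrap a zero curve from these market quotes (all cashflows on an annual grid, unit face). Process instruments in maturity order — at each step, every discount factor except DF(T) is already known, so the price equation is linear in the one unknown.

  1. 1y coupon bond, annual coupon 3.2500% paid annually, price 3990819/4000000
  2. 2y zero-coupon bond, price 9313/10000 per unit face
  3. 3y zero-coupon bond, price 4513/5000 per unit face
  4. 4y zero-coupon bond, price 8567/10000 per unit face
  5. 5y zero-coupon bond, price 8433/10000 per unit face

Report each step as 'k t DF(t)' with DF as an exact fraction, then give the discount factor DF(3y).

1 1 9663/10000
2 2 9313/10000
3 3 4513/5000
4 4 8567/10000
5 5 8433/10000
DF(3y) = 4513/5000 ≈ 0.902600

step 1 [1y] bond c/1=13/400: DF=(3990819/4000000 − 13/400·(0))/(1+13/400) = 9663/10000 ≈ 0.966300
step 2 [2y] zero: DF = P = 9313/10000 ≈ 0.931300
step 3 [3y] zero: DF = P = 4513/5000 ≈ 0.902600
step 4 [4y] zero: DF = P = 8567/10000 ≈ 0.856700
step 5 [5y] zero: DF = P = 8433/10000 ≈ 0.843300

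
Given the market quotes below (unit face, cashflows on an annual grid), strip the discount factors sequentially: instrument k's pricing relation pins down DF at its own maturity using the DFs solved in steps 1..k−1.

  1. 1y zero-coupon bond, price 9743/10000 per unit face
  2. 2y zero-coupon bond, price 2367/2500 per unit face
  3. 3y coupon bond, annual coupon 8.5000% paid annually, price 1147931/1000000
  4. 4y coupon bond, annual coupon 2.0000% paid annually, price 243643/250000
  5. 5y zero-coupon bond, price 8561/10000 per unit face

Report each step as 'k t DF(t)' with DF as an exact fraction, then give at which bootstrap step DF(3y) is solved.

1 1 9743/10000
2 2 2367/2500
3 3 363/400
4 4 9/10
5 5 8561/10000
DF(3y) is solved at step 3

step 1 [1y] zero: DF = P = 9743/10000 ≈ 0.974300
step 2 [2y] zero: DF = P = 2367/2500 ≈ 0.946800
step 3 [3y] bond c/1=17/200: DF=(1147931/1000000 − 17/200·(0.974300+0.946800))/(1+17/200) = 363/400 ≈ 0.907500
step 4 [4y] bond c/1=1/50: DF=(243643/250000 − 1/50·(0.974300+0.946800+0.907500))/(1+1/50) = 9/10 ≈ 0.900000
step 5 [5y] zero: DF = P = 8561/10000 ≈ 0.856100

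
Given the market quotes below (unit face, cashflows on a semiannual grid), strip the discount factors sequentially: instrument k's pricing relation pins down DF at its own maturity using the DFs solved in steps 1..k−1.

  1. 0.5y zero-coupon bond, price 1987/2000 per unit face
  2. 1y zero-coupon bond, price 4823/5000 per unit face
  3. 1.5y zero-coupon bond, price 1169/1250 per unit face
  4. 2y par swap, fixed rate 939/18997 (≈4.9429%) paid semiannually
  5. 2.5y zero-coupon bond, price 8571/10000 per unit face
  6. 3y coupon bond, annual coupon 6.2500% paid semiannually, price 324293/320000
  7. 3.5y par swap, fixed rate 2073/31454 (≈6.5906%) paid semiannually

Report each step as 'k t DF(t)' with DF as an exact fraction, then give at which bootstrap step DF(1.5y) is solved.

step 1 [0.5y] zero: DF = P = 1987/2000 ≈ 0.993500
step 2 [1y] zero: DF = P = 4823/5000 ≈ 0.964600
step 3 [1.5y] zero: DF = P = 1169/1250 ≈ 0.935200
step 4 [2y] swap r/2=939/37994: DF=(1 − 939/37994·(0.993500+0.964600+0.935200))/(1+939/37994) = 9061/10000 ≈ 0.906100
step 5 [2.5y] zero: DF = P = 8571/10000 ≈ 0.857100
step 6 [3y] bond c/2=1/32: DF=(324293/320000 − 1/32·(0.993500+0.964600+0.935200+0.906100+0.857100))/(1+1/32) = 526/625 ≈ 0.841600
step 7 [3.5y] swap r/2=2073/62908: DF=(1 − 2073/62908·(0.993500+0.964600+0.935200+0.906100+0.857100+0.841600))/(1+2073/62908) = 7927/10000 ≈ 0.792700

1 1/2 1987/2000
2 1 4823/5000
3 3/2 1169/1250
4 2 9061/10000
5 5/2 8571/10000
6 3 526/625
7 7/2 7927/10000
DF(1.5y) is solved at step 3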